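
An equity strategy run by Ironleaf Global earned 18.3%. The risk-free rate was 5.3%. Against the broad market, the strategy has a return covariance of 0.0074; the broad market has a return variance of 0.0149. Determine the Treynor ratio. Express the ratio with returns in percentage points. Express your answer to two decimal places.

β = Cov / Var = 0.0074 / 0.0149 = 0.4966
Treynor = (Rp − Rf) / β = (18.3% − 5.3%) / 0.4966 = 13.00 / 0.4966 = 26.1780

26.18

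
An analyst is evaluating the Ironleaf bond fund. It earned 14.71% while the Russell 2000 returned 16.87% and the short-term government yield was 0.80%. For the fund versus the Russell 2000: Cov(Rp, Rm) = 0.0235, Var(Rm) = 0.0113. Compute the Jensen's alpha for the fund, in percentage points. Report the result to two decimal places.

-19.51

β = Cov / Var = 0.0235 / 0.0113 = 2.0796
E[R] = Rf + β(Rm − Rf) = 0.80% + 2.0796 × (16.87% − 0.80%) = 34.2192%
α = Rp − E[R] = 14.71% − 34.2192% = -19.5092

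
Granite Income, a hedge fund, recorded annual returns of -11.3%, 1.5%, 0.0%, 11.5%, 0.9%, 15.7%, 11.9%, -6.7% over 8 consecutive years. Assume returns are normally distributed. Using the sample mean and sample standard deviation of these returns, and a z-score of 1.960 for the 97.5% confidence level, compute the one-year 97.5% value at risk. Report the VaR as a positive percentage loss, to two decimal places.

Mean return r̄ = 23.50 / 8 = 2.9375%
Σ(r − r̄)² = (-11.3 − 2.9375)² + (1.5 − 2.9375)² + (0 − 2.9375)² + … = 626.9588
σ = √[626.9588 / 7] = 9.4639%
VaR = −(r̄ − z·σ) = −(2.9375 − 1.960 × 9.4639) = −(-15.6117) = 15.6117%

15.61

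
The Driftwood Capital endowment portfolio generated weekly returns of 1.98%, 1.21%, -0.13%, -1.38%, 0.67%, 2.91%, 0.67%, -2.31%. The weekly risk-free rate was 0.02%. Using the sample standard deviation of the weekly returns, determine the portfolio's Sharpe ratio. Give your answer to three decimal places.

Mean return r̄ = 3.620 / 8 = 0.4525%
Sample σ = √[Σ(r − r̄)² / 7] = √[20.3698 / 7] = √2.9100 = 1.7059%
Sharpe = (r̄ − rf) / σ = (0.4525 − 0.02) / 1.7059 = 0.4325 / 1.7059 = 0.2535

0.254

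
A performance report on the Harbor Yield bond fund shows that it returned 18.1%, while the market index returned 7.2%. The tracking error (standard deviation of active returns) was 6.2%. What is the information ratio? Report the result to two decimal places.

IR = (Rp − Rb) / TE = (18.1% − 7.2%) / 6.2% = 10.90% / 6.2% = 1.7581

1.76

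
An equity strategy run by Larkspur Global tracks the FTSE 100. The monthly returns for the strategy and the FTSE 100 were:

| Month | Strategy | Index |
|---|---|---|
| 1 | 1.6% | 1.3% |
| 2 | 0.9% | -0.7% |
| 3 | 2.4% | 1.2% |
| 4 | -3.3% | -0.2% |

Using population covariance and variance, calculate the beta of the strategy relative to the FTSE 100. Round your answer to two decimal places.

1.44

r̄p = 0.4000%,  r̄m = 0.4000%
Cov = Σ(rp − r̄p)(rm − r̄m) / 4 = 1.0875
Var(rm) = Σ(rm − r̄m)² / 4 = 0.7550
β = Cov / Var = 1.0875 / 0.7550 = 1.4404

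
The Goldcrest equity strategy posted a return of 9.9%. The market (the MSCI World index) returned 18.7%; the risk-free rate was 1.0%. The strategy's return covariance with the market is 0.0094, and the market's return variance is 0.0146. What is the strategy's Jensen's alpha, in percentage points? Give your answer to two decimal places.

β = Cov / Var = 0.0094 / 0.0146 = 0.6438
E[R] = Rf + β(Rm − Rf) = 1.0% + 0.6438 × (18.7% − 1.0%) = 12.3953%
α = Rp − E[R] = 9.9% − 12.3953% = -2.4953

-2.50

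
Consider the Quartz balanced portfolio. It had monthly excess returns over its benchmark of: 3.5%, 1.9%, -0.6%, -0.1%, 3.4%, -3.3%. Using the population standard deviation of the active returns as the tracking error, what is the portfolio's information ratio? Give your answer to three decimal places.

Mean return r̄ = 4.80 / 6 = 0.8000%
Σ(r − r̄)² = (3.5 − 0.8000)² + (1.9 − 0.8000)² + (-0.6 − 0.8000)² + … = 34.8400
σ = √[34.8400 / 6] = 2.4097%
IR = r̄ / tracking error = 0.8000 / 2.4097 = 0.3320

0.332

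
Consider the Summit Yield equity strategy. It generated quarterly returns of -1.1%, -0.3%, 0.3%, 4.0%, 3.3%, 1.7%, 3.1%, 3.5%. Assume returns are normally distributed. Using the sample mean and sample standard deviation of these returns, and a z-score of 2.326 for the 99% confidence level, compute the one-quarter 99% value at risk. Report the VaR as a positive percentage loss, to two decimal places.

r̄ = (-1.1 − 0.3 + 0.3 + 4 + 3.3 + 1.7 + 3.1 + 3.5) / 8 = 14.50 / 8 = 1.8125%
Σ(r − r̄)² = (-1.1 − 1.8125)² + (-0.3 − 1.8125)² + (0.3 − 1.8125)² + … = 26.7488
σ = √[26.7488 / 7] = 1.9548%
VaR = −(r̄ − z·σ) = −(1.8125 − 2.326 × 1.9548) = −(-2.7344) = 2.7344%

2.73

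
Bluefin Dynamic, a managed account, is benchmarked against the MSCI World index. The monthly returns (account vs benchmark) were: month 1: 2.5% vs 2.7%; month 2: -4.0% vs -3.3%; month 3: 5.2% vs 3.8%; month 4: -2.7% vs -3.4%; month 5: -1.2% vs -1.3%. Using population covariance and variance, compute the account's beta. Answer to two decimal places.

1.11

r̄p = -0.0400%,  r̄m = -0.3000%
Cov = Σ(rp − r̄p)(rm − r̄m) / 5 = 10.0780
Var(rm) = Σ(rm − r̄m)² / 5 = 9.0840
β = Cov / Var = 10.0780 / 9.0840 = 1.1094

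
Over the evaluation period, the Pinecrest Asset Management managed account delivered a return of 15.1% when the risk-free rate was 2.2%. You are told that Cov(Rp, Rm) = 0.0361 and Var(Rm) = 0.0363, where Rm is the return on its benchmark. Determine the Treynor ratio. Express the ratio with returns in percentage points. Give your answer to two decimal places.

β = Cov / Var = 0.0361 / 0.0363 = 0.9945
Treynor = (Rp − Rf) / β = (15.1% − 2.2%) / 0.9945 = 12.90 / 0.9945 = 12.9713

12.97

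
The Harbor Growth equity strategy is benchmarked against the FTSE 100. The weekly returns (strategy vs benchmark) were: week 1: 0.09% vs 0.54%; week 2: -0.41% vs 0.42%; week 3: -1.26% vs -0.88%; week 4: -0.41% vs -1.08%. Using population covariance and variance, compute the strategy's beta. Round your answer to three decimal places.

0.431

r̄p = -0.4975%,  r̄m = -0.2500%
Cov = Σ(rp − r̄p)(rm − r̄m) / 4 = 0.2326
Var(rm) = Σ(rm − r̄m)² / 4 = 0.5397
β = Cov / Var = 0.2326 / 0.5397 = 0.4310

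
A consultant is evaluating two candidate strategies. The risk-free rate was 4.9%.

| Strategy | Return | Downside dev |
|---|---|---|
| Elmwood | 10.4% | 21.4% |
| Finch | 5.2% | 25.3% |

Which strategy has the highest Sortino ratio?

Elmwood: Sortino ratio = (10.4% − 4.9%) / 21.4% = 0.257
Finch: Sortino ratio = (5.2% − 4.9%) / 25.3% = 0.012
Highest: Elmwood (0.257).

Elmwood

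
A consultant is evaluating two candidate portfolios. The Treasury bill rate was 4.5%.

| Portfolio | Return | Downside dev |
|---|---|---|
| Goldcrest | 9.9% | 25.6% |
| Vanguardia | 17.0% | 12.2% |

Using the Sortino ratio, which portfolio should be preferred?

Goldcrest: Sortino ratio = (9.9% − 4.5%) / 25.6% = 0.211
Vanguardia: Sortino ratio = (17.0% − 4.5%) / 12.2% = 1.025
Highest: Vanguardia (1.025).

Vanguardia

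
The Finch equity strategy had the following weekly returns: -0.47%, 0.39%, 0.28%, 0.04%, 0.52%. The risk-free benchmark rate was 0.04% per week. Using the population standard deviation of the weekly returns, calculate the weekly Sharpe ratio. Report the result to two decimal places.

r̄ = (-0.47 + 0.39 + 0.28 + 0.04 + 0.52) / 5 = 0.1520%
Population std dev = √[0.6079 / 5] = 0.3487%
Sharpe = (r̄ − rf) / σ = (0.1520 − 0.04) / 0.3487 = 0.1120 / 0.3487 = 0.3212

0.32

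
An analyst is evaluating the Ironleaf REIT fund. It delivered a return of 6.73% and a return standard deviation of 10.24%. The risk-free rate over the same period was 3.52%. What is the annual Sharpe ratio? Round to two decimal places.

0.31

Sharpe = (Rp − Rf) / σp = (6.73% − 3.52%) / 10.24% = 3.21% / 10.24% = 0.3135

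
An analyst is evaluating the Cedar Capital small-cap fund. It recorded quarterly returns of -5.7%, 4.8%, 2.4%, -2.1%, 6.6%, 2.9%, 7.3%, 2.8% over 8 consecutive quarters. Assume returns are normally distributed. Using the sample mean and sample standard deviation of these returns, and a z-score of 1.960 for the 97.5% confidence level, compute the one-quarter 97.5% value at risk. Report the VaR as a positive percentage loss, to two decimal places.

μ = (-5.7 + 4.8 + 2.4 − 2.1 + 6.6 + 2.9 + 7.3 + 2.8) / 8 = 19.00 / 8 = 2.3750%
Σ(r − μ)² = (-5.7 − 2.3750)² + (4.8 − 2.3750)² + … = 133.6750
sample σ = √(133.6750 / 7) = √19.0964 = 4.3699%
VaR = −(μ − z·σ) = −(2.3750 − 1.960 × 4.3699) = −(-6.1900) = 6.1900%

6.19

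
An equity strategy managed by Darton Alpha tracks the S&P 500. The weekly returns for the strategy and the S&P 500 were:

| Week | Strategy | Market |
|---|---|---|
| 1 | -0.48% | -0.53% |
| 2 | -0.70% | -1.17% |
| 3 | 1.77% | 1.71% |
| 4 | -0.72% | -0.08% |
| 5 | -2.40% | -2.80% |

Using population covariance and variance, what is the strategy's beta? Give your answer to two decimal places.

r̄p = -0.5060%,  r̄m = -0.5740%
Cov = Σ(rp − r̄p)(rm − r̄m) / 5 = 1.8851
Var(rm) = Σ(rm − r̄m)² / 5 = 2.1546
β = Cov / Var = 1.8851 / 2.1546 = 0.8749

0.87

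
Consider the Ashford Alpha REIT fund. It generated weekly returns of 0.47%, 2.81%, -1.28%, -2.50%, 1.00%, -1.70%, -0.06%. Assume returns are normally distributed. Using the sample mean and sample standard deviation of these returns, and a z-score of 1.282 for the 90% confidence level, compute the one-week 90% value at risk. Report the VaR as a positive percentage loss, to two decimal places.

μ = (0.47 + 2.81 − 1.28 − 2.5 + 1 − 1.7 − 0.06) / 7 = -0.1800%
Σ(r − μ)² = 19.6722; sample σ = √(19.6722/6) = 1.8107%
VaR = −(μ − z·σ) = −(-0.1800 − 1.282 × 1.8107) = −(-2.5013) = 2.5013%

2.50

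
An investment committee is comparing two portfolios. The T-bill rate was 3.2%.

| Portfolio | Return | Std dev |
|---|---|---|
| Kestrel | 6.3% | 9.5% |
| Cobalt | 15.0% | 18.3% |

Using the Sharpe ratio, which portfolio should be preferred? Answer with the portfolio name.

Cobalt

Kestrel: Sharpe ratio = (6.3% − 3.2%) / 9.5% = 0.326
Cobalt: Sharpe ratio = (15.0% − 3.2%) / 18.3% = 0.645
Highest: Cobalt (0.645).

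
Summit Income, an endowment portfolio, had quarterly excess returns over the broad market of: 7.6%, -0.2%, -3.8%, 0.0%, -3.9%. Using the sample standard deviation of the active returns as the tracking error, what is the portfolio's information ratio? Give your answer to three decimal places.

-0.013

r̄ = (7.6 − 0.2 − 3.8 + 0 − 3.9) / 5 = -0.0600%
Σ(r − r̄)² = 87.4320; sample σ = √(87.4320/4) = 4.6753%
IR = r̄ / tracking error = -0.0600 / 4.6753 = -0.0128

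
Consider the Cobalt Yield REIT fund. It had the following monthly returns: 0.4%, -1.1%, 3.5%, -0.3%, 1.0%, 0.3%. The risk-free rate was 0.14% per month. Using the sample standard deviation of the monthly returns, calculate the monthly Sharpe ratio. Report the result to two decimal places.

μ = (0.4 − 1.1 + 3.5 − 0.3 + 1 + 0.3) / 6 = 0.6333%
Sample std dev = √[12.3933 / 5] = 1.5744%
Sharpe = (μ − rf) / σ = (0.6333 − 0.14) / 1.5744 = 0.4933 / 1.5744 = 0.3133

0.31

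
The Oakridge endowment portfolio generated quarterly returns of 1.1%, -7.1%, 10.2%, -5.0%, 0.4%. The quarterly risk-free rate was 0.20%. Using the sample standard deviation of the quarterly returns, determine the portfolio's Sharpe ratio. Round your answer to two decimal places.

-0.04

Mean return r̄ = -0.40 / 5 = -0.0800%
Σ(r − r̄)² = (1.1 − (-0.0800))² + (-7.1 − (-0.0800))² + … = 180.7880
σ = √[180.7880 / 4] = 6.7229%
Sharpe = (r̄ − rf) / σ = (-0.0800 − 0.2) / 6.7229 = -0.2800 / 6.7229 = -0.0416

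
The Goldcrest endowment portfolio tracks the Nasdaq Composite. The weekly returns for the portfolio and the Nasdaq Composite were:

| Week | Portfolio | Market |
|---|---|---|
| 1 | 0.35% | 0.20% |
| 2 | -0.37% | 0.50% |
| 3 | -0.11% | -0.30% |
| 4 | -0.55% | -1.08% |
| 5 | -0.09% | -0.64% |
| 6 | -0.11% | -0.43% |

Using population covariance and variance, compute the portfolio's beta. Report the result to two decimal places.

r̄p = -0.1467%,  r̄m = -0.2917%
Cov = Σ(rp − r̄p)(rm − r̄m) / 6 = 0.0600
Var(rm) = Σ(rm − r̄m)² / 6 = 0.2717
β = Cov / Var = 0.0600 / 0.2717 = 0.2208

0.22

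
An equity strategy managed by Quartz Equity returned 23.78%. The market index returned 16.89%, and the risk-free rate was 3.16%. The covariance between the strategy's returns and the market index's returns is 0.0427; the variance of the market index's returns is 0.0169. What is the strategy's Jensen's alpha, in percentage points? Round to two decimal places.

β = Cov / Var = 0.0427 / 0.0169 = 2.5266
E[R] = Rf + β(Rm − Rf) = 3.16% + 2.5266 × (16.89% − 3.16%) = 37.8502%
α = Rp − E[R] = 23.78% − 37.8502% = -14.0702

-14.07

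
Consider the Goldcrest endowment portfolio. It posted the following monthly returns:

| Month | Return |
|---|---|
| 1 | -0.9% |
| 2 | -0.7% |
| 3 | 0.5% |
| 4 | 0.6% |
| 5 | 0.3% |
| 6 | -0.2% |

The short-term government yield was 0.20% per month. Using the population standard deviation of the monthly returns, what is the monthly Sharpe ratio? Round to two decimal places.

Mean return r̄ = -0.40 / 6 = -0.0667%
Σ(r − r̄)² = (-0.9 − (-0.0667))² + (-0.7 − (-0.0667))² + (0.5 − (-0.0667))² + … = 2.0133
population σ = √(2.0133 / 6) = √0.3356 = 0.5793%
Sharpe = (r̄ − rf) / σ = (-0.0667 − 0.2) / 0.5793 = -0.2667 / 0.5793 = -0.4604

-0.46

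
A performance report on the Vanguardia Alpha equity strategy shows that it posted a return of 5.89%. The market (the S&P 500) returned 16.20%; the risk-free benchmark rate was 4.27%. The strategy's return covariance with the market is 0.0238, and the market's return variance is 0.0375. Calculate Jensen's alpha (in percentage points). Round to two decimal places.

-5.95

β = Cov / Var = 0.0238 / 0.0375 = 0.6347
E[R] = Rf + β(Rm − Rf) = 4.27% + 0.6347 × (16.20% − 4.27%) = 11.8420%
α = Rp − E[R] = 5.89% − 11.8420% = -5.9520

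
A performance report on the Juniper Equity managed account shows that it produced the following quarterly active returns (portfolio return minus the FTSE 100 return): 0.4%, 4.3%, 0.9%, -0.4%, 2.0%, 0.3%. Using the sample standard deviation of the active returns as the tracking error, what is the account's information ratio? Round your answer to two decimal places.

r̄ = (0.4 + 4.3 + 0.9 − 0.4 + 2 + 0.3) / 6 = 7.50 / 6 = 1.2500%
Sample std dev = √[14.3350 / 5] = 1.6932%
IR = r̄ / tracking error = 1.2500 / 1.6932 = 0.7382

0.74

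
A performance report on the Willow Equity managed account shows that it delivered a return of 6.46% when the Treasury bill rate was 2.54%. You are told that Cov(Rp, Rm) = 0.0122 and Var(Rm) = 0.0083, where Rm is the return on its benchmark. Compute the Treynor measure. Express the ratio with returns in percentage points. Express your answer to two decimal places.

2.67

β = Cov / Var = 0.0122 / 0.0083 = 1.4699
Treynor = (Rp − Rf) / β = (6.46% − 2.54%) / 1.4699 = 3.92 / 1.4699 = 2.6668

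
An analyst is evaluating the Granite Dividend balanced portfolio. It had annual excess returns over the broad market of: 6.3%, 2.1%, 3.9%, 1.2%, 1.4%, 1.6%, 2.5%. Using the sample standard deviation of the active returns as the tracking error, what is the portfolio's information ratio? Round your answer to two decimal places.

1.49

μ = (6.3 + 2.1 + 3.9 + 1.2 + 1.4 + 1.6 + 2.5) / 7 = 2.7143%
Σ(r − μ)² = (6.3 − 2.7143)² + (2.1 − 2.7143)² + (3.9 − 2.7143)² + … = 19.9486
sample σ = √(19.9486 / 6) = √3.3248 = 1.8234%
IR = μ / tracking error = 2.7143 / 1.8234 = 1.4886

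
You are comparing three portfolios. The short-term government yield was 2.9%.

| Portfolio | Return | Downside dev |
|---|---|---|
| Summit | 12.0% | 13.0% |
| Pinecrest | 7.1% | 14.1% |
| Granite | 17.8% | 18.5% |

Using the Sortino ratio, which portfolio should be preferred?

Summit: Sortino ratio = (12.0% − 2.9%) / 13.0% = 0.700
Pinecrest: Sortino ratio = (7.1% − 2.9%) / 14.1% = 0.298
Granite: Sortino ratio = (17.8% − 2.9%) / 18.5% = 0.805
Highest: Granite (0.805).

Granite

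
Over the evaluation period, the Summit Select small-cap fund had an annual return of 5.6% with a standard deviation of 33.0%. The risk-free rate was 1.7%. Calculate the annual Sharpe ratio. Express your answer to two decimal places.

Sharpe = (Rp − Rf) / σp = (5.6% − 1.7%) / 33.0% = 3.90% / 33.0% = 0.1182

0.12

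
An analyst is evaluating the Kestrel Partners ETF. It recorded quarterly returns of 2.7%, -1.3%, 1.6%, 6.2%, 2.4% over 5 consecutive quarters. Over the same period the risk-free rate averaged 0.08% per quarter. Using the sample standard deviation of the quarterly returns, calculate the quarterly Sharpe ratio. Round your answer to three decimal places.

0.834

Mean return r̄ = 11.60 / 5 = 2.3200%
Σ(r − r̄)² = (2.7 − 2.3200)² + (-1.3 − 2.3200)² + (1.6 − 2.3200)² + … = 28.8280
sample σ = √(28.8280 / 4) = √7.2070 = 2.6846%
Sharpe = (r̄ − rf) / σ = (2.3200 − 0.08) / 2.6846 = 2.2400 / 2.6846 = 0.8344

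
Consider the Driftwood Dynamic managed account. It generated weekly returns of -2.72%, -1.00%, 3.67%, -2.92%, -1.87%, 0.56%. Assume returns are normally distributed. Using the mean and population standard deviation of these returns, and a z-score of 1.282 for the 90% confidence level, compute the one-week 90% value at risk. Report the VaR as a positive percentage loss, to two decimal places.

3.63

r̄ = (-2.72 − 1 + 3.67 − 2.92 − 1.87 + 0.56) / 6 = -0.7133%
Population std dev = √[31.1511 / 6] = 2.2786%
VaR = −(r̄ − z·σ) = −(-0.7133 − 1.282 × 2.2786) = −(-3.6345) = 3.6345%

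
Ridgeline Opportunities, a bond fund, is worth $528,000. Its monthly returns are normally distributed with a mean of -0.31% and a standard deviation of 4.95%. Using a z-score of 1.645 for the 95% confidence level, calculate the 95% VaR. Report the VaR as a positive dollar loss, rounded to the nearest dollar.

$44,631

Return at the 95% tail: μ − z·σ = -0.31% − 1.645 × 4.95% = -0.31 − 8.14275 = -8.45275%
VaR = −(-8.45275%) × $528,000 = 8.45275% × $528,000 = $44,631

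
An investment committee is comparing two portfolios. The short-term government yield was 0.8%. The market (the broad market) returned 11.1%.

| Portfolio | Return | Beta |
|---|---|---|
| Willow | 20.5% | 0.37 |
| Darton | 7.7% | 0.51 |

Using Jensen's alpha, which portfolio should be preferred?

Willow

Willow: α = 20.5% − [0.8% + 0.37 × (11.1% − 0.8%)] = 15.889
Darton: α = 7.7% − [0.8% + 0.51 × (11.1% − 0.8%)] = 1.647
Highest: Willow (15.889).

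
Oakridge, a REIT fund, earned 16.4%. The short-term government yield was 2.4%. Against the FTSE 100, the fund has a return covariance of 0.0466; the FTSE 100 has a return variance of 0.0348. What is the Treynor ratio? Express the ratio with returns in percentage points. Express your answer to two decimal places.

10.45

β = Cov / Var = 0.0466 / 0.0348 = 1.3391
Treynor = (Rp − Rf) / β = (16.4% − 2.4%) / 1.3391 = 14.00 / 1.3391 = 10.4548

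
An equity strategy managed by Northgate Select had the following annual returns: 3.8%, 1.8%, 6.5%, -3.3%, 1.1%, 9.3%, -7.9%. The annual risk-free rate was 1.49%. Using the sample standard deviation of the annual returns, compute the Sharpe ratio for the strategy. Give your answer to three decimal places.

0.021

μ = (3.8 + 1.8 + 6.5 − 3.3 + 1.1 + 9.3 − 7.9) / 7 = 11.30 / 7 = 1.6143%
Σ(r − μ)² = (3.8 − 1.6143)² + (1.8 − 1.6143)² + (6.5 − 1.6143)² + … = 202.6886
sample σ = √(202.6886 / 6) = √33.7814 = 5.8122%
Sharpe = (μ − rf) / σ = (1.6143 − 1.49) / 5.8122 = 0.1243 / 5.8122 = 0.0214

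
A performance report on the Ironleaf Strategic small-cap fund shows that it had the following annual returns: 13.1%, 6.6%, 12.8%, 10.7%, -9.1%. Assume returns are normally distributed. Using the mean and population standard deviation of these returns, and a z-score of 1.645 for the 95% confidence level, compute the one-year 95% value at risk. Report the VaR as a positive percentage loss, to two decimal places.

Mean return μ = 34.10 / 5 = 6.8200%
Σ(r − μ)² = (13.1 − 6.8200)² + (6.6 − 6.8200)² + (12.8 − 6.8200)² + … = 343.7480
σ = √[343.7480 / 5] = 8.2915%
VaR = −(μ − z·σ) = −(6.8200 − 1.645 × 8.2915) = −(-6.8195) = 6.8195%

6.82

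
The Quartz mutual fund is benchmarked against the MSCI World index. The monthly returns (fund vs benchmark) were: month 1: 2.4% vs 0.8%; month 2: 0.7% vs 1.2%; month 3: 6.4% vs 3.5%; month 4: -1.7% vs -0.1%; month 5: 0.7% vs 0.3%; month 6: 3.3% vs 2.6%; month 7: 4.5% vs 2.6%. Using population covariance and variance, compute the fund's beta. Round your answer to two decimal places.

1.86

r̄p = 2.3286%,  r̄m = 1.5571%
Cov = Σ(rp − r̄p)(rm − r̄m) / 7 = 2.9198
Var(rm) = Σ(rm − r̄m)² / 7 = 1.5682
β = Cov / Var = 2.9198 / 1.5682 = 1.8619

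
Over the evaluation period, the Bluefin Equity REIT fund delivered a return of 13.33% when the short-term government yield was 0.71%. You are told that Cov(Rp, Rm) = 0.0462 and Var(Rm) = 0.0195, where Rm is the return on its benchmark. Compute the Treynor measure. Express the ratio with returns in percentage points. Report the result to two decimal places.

β = Cov / Var = 0.0462 / 0.0195 = 2.3692
Treynor = (Rp − Rf) / β = (13.33% − 0.71%) / 2.3692 = 12.62 / 2.3692 = 5.3267

5.33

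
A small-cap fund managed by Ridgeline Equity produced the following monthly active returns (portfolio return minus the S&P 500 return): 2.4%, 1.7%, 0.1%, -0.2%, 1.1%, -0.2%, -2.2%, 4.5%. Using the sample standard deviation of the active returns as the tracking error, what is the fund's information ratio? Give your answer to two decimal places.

μ = (2.4 + 1.7 + 0.1 − 0.2 + 1.1 − 0.2 − 2.2 + 4.5) / 8 = 0.9000%
Σ(r − μ)² = (2.4 − 0.9000)² + (1.7 − 0.9000)² + (0.1 − 0.9000)² + … = 28.5600
σ = √[28.5600 / 7] = 2.0199%
IR = μ / tracking error = 0.9000 / 2.0199 = 0.4456

0.45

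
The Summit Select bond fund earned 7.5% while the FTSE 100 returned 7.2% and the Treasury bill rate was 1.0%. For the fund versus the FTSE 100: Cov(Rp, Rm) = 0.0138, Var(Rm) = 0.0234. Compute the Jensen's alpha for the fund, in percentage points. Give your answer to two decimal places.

β = Cov / Var = 0.0138 / 0.0234 = 0.5897
E[R] = Rf + β(Rm − Rf) = 1.0% + 0.5897 × (7.2% − 1.0%) = 4.6561%
α = Rp − E[R] = 7.5% − 4.6561% = 2.8439

2.84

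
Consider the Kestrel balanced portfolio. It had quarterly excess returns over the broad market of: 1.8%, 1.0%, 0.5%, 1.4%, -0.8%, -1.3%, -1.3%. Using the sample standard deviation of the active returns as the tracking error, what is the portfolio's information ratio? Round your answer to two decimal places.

μ = (1.8 + 1 + 0.5 + 1.4 − 0.8 − 1.3 − 1.3) / 7 = 1.30 / 7 = 0.1857%
Σ(r − μ)² = (1.8 − 0.1857)² + (1 − 0.1857)² + (0.5 − 0.1857)² + … = 10.2286
σ = √[10.2286 / 6] = 1.3057%
IR = μ / tracking error = 0.1857 / 1.3057 = 0.1422

0.14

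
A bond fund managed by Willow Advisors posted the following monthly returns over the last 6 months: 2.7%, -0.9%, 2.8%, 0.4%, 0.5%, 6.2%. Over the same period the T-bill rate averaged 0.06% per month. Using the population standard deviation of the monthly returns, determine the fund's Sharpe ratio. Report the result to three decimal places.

μ = (2.7 − 0.9 + 2.8 + 0.4 + 0.5 + 6.2) / 6 = 11.70 / 6 = 1.9500%
Σ(r − μ)² = (2.7 − 1.9500)² + (-0.9 − 1.9500)² + (2.8 − 1.9500)² + … = 31.9750
population σ = √(31.9750 / 6) = √5.3292 = 2.3085%
Sharpe = (μ − rf) / σ = (1.9500 − 0.06) / 2.3085 = 1.8900 / 2.3085 = 0.8187

0.819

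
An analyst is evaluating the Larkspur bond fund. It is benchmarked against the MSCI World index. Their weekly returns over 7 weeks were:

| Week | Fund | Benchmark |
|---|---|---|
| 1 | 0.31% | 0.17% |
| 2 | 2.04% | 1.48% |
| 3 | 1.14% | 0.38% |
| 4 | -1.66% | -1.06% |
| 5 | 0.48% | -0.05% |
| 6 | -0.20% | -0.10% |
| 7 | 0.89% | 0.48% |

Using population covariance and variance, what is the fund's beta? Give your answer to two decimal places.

r̄p = 0.4286%,  r̄m = 0.1857%
Cov = Σ(rp − r̄p)(rm − r̄m) / 7 = 0.7330
Var(rm) = Σ(rm − r̄m)² / 7 = 0.4984
β = Cov / Var = 0.7330 / 0.4984 = 1.4707

1.47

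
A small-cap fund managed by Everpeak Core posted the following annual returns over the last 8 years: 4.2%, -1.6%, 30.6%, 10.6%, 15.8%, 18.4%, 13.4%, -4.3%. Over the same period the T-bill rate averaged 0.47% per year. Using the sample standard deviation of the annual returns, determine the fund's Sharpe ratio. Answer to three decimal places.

0.915

r̄ = (4.2 − 1.6 + 30.6 + 10.6 + 15.8 + 18.4 + 13.4 − 4.3) / 8 = 87.10 / 8 = 10.8875%
Σ(r − r̄)² = 906.8688; sample σ = √(906.8688/7) = 11.3821%
Sharpe = (r̄ − rf) / σ = (10.8875 − 0.47) / 11.3821 = 10.4175 / 11.3821 = 0.9153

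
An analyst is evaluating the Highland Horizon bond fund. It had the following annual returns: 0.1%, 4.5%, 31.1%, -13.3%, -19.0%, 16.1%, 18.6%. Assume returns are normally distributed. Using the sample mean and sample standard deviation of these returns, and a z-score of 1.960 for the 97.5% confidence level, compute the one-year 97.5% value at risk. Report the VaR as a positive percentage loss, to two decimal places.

μ = (0.1 + 4.5 + 31.1 − 13.3 − 19 + 16.1 + 18.6) / 7 = 38.10 / 7 = 5.4429%
Σ(r − μ)² = (0.1 − 5.4429)² + (4.5 − 5.4429)² + (31.1 − 5.4429)² + … = 1923.1571
sample σ = √(1923.1571 / 6) = √320.5262 = 17.9032%
VaR = −(μ − z·σ) = −(5.4429 − 1.960 × 17.9032) = −(-29.6474) = 29.6474%

29.65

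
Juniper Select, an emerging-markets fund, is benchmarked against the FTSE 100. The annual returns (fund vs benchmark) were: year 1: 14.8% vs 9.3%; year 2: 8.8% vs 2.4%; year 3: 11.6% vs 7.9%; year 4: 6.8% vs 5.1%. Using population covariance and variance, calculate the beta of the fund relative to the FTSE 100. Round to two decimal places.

r̄p = 10.5000%,  r̄m = 6.1750%
Cov = Σ(rp − r̄p)(rm − r̄m) / 4 = 6.4325
Var(rm) = Σ(rm − r̄m)² / 4 = 7.0369
β = Cov / Var = 6.4325 / 7.0369 = 0.9141

0.91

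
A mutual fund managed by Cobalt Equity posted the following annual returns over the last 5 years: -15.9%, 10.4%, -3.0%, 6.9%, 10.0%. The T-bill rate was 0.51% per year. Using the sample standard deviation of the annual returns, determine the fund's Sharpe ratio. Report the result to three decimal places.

0.104

μ = (-15.9 + 10.4 − 3 + 6.9 + 10) / 5 = 1.6800%
Sample σ = √[Σ(r − μ)² / 4] = √[503.4680 / 4] = √125.8670 = 11.2190%
Sharpe = (μ − rf) / σ = (1.6800 − 0.51) / 11.2190 = 1.1700 / 11.2190 = 0.1043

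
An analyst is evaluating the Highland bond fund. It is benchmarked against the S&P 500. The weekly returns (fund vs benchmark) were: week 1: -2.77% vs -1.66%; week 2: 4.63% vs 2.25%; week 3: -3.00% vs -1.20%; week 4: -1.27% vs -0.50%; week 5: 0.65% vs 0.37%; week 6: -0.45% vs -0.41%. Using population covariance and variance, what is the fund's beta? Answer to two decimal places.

r̄p = -0.3683%,  r̄m = -0.1917%
Cov = Σ(rp − r̄p)(rm − r̄m) / 6 = 3.2087
Var(rm) = Σ(rm − r̄m)² / 6 = 1.5988
β = Cov / Var = 3.2087 / 1.5988 = 2.0069

2.01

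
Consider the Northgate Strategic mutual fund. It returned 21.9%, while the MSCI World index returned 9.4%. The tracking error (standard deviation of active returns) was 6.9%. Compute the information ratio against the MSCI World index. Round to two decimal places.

1.81

IR = (Rp − Rb) / TE = (21.9% − 9.4%) / 6.9% = 12.50% / 6.9% = 1.8116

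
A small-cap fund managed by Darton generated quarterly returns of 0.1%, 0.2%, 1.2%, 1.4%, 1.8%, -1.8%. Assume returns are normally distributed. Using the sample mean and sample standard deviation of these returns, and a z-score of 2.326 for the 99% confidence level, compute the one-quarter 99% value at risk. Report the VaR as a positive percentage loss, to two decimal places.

Mean return r̄ = 2.90 / 6 = 0.4833%
Σ(r − r̄)² = (0.1 − 0.4833)² + (0.2 − 0.4833)² + (1.2 − 0.4833)² + … = 8.5283
sample σ = √(8.5283 / 5) = √1.7057 = 1.3060%
VaR = −(r̄ − z·σ) = −(0.4833 − 2.326 × 1.3060) = −(-2.5545) = 2.5545%

2.55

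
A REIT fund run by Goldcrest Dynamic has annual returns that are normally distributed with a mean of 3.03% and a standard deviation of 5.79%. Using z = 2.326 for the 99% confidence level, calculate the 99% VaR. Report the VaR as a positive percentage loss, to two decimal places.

10.44

VaR (as % loss) = −(μ − z·σ) = −(3.03% − 2.326 × 5.79%) = −(-10.43754%) = 10.43754%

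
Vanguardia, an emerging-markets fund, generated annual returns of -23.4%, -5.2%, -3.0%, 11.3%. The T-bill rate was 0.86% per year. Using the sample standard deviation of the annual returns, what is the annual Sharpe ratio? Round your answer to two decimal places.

μ = (-23.4 − 5.2 − 3 + 11.3) / 4 = -20.30 / 4 = -5.0750%
Σ(r − μ)² = (-23.4 − (-5.0750))² + (-5.2 − (-5.0750))² + … = 608.2675
σ = √[608.2675 / 3] = 14.2392%
Sharpe = (μ − rf) / σ = (-5.0750 − 0.86) / 14.2392 = -5.9350 / 14.2392 = -0.4168

-0.42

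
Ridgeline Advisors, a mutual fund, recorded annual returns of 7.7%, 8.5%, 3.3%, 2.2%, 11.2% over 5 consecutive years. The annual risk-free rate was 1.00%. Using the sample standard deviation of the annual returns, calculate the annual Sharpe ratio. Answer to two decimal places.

r̄ = (7.7 + 8.5 + 3.3 + 2.2 + 11.2) / 5 = 32.90 / 5 = 6.5800%
Σ(r − r̄)² = (7.7 − 6.5800)² + (8.5 − 6.5800)² + (3.3 − 6.5800)² + … = 56.2280
sample σ = √(56.2280 / 4) = √14.0570 = 3.7493%
Sharpe = (r̄ − rf) / σ = (6.5800 − 1) / 3.7493 = 5.5800 / 3.7493 = 1.4883

1.49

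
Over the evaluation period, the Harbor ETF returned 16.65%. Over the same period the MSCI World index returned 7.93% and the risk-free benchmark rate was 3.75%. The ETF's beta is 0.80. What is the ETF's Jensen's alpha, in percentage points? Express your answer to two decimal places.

9.56

CAPM expected return = Rf + β(Rm − Rf) = 3.75% + 0.80 × (7.93% − 3.75%) = 3.75 + 0.80 × 4.18 = 7.0940%
Jensen's α = Rp − E[R] = 16.65% − 7.0940% = 9.5560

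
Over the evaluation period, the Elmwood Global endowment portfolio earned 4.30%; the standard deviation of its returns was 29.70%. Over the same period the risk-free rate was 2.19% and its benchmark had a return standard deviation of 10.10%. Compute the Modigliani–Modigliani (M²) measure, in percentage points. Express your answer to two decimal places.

Sharpe = (Rp − Rf) / σp = (4.30% − 2.19%) / 29.70% = 0.0710
M² = Rf + Sharpe × σm = 2.19% + 0.0710 × 10.10% = 2.9071%

2.91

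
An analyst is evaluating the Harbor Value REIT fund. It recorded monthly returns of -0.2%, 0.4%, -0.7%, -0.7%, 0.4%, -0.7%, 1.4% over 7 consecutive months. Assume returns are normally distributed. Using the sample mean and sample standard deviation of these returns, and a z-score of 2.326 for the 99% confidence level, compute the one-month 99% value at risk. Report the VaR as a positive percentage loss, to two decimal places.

μ = (-0.2 + 0.4 − 0.7 − 0.7 + 0.4 − 0.7 + 1.4) / 7 = -0.10 / 7 = -0.0143%
Sample std dev = √[3.7886 / 6] = 0.7946%
VaR = −(μ − z·σ) = −(-0.0143 − 2.326 × 0.7946) = −(-1.8625) = 1.8625%

1.86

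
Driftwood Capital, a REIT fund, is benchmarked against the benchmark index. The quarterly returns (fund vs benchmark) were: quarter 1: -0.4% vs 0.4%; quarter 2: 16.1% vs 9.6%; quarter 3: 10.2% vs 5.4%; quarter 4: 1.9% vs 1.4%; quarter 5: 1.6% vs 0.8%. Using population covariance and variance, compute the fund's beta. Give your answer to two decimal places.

1.77

r̄p = 5.8800%,  r̄m = 3.5200%
Cov = Σ(rp − r̄p)(rm − r̄m) / 5 = 21.9864
Var(rm) = Σ(rm − r̄m)² / 5 = 12.4256
β = Cov / Var = 21.9864 / 12.4256 = 1.7694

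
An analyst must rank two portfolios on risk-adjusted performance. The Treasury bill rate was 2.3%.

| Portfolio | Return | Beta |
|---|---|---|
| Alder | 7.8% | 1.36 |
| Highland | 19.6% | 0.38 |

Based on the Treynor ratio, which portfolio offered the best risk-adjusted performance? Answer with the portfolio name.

Highland

Alder: Treynor = (7.8% − 2.3%) / 1.36 = 4.044
Highland: Treynor = (19.6% − 2.3%) / 0.38 = 45.526
Highest: Highland (45.526).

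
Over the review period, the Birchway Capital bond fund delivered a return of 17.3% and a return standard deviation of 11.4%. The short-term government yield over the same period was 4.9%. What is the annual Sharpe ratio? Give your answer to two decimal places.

1.09

Sharpe = (Rp − Rf) / σp = (17.3% − 4.9%) / 11.4% = 12.40% / 11.4% = 1.0877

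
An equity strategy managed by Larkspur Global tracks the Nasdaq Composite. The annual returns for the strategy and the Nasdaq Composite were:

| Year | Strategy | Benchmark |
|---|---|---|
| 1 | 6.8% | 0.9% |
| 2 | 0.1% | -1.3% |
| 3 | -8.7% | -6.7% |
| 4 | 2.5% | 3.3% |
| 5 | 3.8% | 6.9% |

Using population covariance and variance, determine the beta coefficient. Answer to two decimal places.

r̄p = 0.9000%,  r̄m = 0.6200%
Cov = Σ(rp − r̄p)(rm − r̄m) / 5 = 19.1920
Var(rm) = Σ(rm − r̄m)² / 5 = 20.7936
β = Cov / Var = 19.1920 / 20.7936 = 0.9230

0.92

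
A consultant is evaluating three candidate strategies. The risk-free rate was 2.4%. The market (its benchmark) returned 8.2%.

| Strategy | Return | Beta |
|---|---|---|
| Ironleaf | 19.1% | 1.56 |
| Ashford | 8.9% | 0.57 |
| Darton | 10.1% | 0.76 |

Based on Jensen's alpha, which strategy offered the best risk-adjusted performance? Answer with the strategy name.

Ironleaf

Ironleaf: α = 19.1% − [2.4% + 1.56 × (8.2% − 2.4%)] = 7.652
Ashford: α = 8.9% − [2.4% + 0.57 × (8.2% − 2.4%)] = 3.194
Darton: α = 10.1% − [2.4% + 0.76 × (8.2% − 2.4%)] = 3.292
Highest: Ironleaf (7.652).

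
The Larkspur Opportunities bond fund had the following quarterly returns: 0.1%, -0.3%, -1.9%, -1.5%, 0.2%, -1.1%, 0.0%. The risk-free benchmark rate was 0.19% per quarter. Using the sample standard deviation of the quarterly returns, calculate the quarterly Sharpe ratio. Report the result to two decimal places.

-0.98

r̄ = (0.1 − 0.3 − 1.9 − 1.5 + 0.2 − 1.1 + 0) / 7 = -0.6429%
Sample σ = √[Σ(r − r̄)² / 6] = √[4.3171 / 6] = √0.7195 = 0.8482%
Sharpe = (r̄ − rf) / σ = (-0.6429 − 0.19) / 0.8482 = -0.8329 / 0.8482 = -0.9820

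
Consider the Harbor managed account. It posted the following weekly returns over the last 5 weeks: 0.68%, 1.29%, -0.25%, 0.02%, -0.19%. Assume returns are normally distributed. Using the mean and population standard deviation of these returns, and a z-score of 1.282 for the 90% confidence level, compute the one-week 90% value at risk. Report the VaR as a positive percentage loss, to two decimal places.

r̄ = (0.68 + 1.29 − 0.25 + 0.02 − 0.19) / 5 = 1.550 / 5 = 0.3100%
Σ(r − r̄)² = 1.7450; population σ = √(1.7450/5) = 0.5908%
VaR = −(r̄ − z·σ) = −(0.3100 − 1.282 × 0.5908) = −(-0.4474) = 0.4474%

0.45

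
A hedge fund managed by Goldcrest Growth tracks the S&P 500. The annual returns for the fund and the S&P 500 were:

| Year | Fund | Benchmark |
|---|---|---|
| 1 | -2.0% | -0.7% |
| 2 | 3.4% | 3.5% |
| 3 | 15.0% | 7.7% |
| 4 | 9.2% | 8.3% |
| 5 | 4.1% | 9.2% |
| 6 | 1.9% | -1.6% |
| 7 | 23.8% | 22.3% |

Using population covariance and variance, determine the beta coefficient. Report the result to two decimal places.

1.00

r̄p = 7.9143%,  r̄m = 6.9571%
Cov = Σ(rp − r̄p)(rm − r̄m) / 7 = 55.0220
Var(rm) = Σ(rm − r̄m)² / 7 = 55.2282
β = Cov / Var = 55.0220 / 55.2282 = 0.9963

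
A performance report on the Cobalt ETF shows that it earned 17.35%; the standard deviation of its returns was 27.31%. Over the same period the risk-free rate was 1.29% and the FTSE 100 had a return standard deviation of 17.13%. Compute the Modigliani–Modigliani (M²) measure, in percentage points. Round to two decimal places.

Sharpe = (Rp − Rf) / σp = (17.35% − 1.29%) / 27.31% = 0.5881
M² = Rf + Sharpe × σm = 1.29% + 0.5881 × 17.13% = 11.3642%

11.36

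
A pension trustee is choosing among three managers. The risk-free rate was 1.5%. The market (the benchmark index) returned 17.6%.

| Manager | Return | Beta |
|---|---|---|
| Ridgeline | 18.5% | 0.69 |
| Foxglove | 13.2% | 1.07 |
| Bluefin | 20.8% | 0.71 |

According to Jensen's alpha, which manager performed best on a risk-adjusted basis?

Bluefin

Ridgeline: α = 18.5% − [1.5% + 0.69 × (17.6% − 1.5%)] = 5.891
Foxglove: α = 13.2% − [1.5% + 1.07 × (17.6% − 1.5%)] = -5.527
Bluefin: α = 20.8% − [1.5% + 0.71 × (17.6% − 1.5%)] = 7.869
Highest: Bluefin (7.869).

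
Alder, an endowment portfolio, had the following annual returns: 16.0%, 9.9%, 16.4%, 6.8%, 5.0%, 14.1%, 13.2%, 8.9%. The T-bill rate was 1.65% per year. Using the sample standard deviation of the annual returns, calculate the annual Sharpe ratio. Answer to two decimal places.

μ = (16 + 9.9 + 16.4 + 6.8 + 5 + 14.1 + 13.2 + 8.9) / 8 = 11.2875%
Σ(r − μ)² = 127.2088; sample σ = √(127.2088/7) = 4.2629%
Sharpe = (μ − rf) / σ = (11.2875 − 1.65) / 4.2629 = 9.6375 / 4.2629 = 2.2608

2.26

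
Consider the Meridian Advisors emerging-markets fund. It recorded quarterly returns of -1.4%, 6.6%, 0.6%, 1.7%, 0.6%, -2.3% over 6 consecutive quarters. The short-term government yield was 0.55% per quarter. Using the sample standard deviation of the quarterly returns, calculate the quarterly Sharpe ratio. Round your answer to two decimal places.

0.13

Mean return r̄ = 5.80 / 6 = 0.9667%
Sample σ = √[Σ(r − r̄)² / 5] = √[48.8133 / 5] = √9.7627 = 3.1245%
Sharpe = (r̄ − rf) / σ = (0.9667 − 0.55) / 3.1245 = 0.4167 / 3.1245 = 0.1334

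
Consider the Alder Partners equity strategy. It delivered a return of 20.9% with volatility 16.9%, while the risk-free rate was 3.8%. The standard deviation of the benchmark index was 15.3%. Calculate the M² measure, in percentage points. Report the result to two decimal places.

Sharpe = (Rp − Rf) / σp = (20.9% − 3.8%) / 16.9% = 1.0118
M² = Rf + Sharpe × σm = 3.8% + 1.0118 × 15.3% = 19.2805%

19.28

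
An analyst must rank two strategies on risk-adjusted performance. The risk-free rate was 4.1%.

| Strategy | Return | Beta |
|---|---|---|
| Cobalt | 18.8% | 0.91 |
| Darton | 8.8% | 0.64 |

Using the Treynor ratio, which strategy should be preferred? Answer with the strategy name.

Cobalt: Treynor = (18.8% − 4.1%) / 0.91 = 16.154
Darton: Treynor = (8.8% − 4.1%) / 0.64 = 7.344
Highest: Cobalt (16.154).

Cobalt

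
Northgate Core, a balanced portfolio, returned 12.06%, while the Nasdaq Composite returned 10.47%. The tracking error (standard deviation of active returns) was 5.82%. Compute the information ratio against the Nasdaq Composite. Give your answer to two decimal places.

0.27

IR = (Rp − Rb) / TE = (12.06% − 10.47%) / 5.82% = 1.59% / 5.82% = 0.2732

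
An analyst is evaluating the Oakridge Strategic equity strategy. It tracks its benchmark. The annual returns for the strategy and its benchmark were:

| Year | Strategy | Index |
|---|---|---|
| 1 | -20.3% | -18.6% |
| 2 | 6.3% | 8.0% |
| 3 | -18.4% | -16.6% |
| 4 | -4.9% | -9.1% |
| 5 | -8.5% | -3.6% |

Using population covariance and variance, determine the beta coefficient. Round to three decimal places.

r̄p = -9.1600%,  r̄m = -7.9800%
Cov = Σ(rp − r̄p)(rm − r̄m) / 5 = 88.6252
Var(rm) = Σ(rm − r̄m)² / 5 = 92.5776
β = Cov / Var = 88.6252 / 92.5776 = 0.9573

0.957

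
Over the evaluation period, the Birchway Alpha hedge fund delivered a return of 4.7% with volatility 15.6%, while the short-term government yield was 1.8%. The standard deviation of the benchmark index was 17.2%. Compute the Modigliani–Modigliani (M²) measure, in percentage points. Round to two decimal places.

Sharpe = (Rp − Rf) / σp = (4.7% − 1.8%) / 15.6% = 0.1859
M² = Rf + Sharpe × σm = 1.8% + 0.1859 × 17.2% = 4.9975%

5.00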